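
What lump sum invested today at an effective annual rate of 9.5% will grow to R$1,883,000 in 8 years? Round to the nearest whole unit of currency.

PV = 1,883,000 / (1 + 0.095)^8 = 1,883,000 / 2.066869 = 911,039.8346

R$911,040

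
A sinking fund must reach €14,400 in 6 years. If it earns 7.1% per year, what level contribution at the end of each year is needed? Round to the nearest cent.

FV-annuity factor = 7.171343; PMT = 14400 / 7.171343 = 2,007.9921

€2,007.99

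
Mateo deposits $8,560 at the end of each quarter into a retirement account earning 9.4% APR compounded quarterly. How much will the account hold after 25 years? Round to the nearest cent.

$3,352,727.92

Periodic rate i = 0.094/4 = 0.0235; n = 25 × 4 = 100 periods.
FV = PMT · [(1+i)^n − 1] / i = 8560 · 391.673822 = 3,352,727.9158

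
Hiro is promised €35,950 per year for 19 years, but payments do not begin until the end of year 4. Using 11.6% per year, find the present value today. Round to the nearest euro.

Value one period before first payment (t=3): 35950 × [1 − (1+0.116)^(−19)] / 0.116 = 35950 × 7.549362 = 271,399.5641
Discount back 3 years: 271,399.5641 × (1+0.116)^(−3) = 271,399.5641 × 0.719461 = 195,261.4734

€195,261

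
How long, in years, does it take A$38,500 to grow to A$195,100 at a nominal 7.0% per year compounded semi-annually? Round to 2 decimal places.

Periodic rate i = 0.07/2 = 0.035.
n = ln(195100/38500) / ln(1+0.035) = ln(5.06753) / 0.034401 = 47.1740 half-years
= 47.1740/2 years

23.59 years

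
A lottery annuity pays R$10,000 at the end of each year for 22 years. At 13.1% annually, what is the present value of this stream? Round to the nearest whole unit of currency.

R$71,248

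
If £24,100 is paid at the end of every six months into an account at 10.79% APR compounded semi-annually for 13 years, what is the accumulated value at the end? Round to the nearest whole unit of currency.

£1,304,531

With 2 periods per year: i = 0.05395, n = 26.
FV = PMT · [(1+i)^n − 1] / i = 24100 · 54.129902 = 1,304,530.6396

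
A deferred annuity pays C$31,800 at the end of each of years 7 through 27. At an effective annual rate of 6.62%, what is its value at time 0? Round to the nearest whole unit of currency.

C$241,893

PV at t=6 (ordinary 21-year annuity): 31800 × a(21|0.0662) = 31800 × 11.174498 = 355,349.0452
Discount back 6 years: 355,349.0452 × (1+0.0662)^(−6) = 355,349.0452 × 0.680719 = 241,892.8791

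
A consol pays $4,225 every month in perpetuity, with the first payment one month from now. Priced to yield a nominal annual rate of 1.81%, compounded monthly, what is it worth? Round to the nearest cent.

$2,801,104.97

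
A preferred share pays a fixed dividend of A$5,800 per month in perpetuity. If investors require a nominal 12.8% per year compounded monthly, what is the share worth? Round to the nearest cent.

A$543,750.00

Periodic rate i = 0.128/12 = 0.0106667.
PV = PMT / i = 5800 / 0.0106667 = 543,750.0000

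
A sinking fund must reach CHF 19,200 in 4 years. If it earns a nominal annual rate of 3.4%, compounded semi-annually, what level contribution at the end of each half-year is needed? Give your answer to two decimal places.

i = 0.034/2 = 0.017 per half-year; n = 4·2 = 8.
FV-annuity factor = 8.492533; PMT = 19200 / 8.492533 = 2,260.8097

CHF 2,260.81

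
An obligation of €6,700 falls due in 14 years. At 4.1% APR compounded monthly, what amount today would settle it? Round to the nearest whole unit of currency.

€3,778

Periodic rate i = 0.041/12 = 0.00341667; n = 14 × 12 = 168 periods.
Discount factor = (1+0.00341667)^(−168) = 0.563819; PV = 6,700 × 0.563819 = 3,777.5886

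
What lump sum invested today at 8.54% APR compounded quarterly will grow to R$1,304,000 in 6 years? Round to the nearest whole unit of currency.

R$785,394

With 4 periods per year: i = 0.02135, n = 24.
Discount factor = (1+0.02135)^(−24) = 0.602296; PV = 1,304,000 × 0.602296 = 785,393.5924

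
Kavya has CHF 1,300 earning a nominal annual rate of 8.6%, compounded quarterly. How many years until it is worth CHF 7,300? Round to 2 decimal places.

20.28 years

Periodic rate i = 0.086/4 = 0.0215.
(1+i)^n = 7300/1300 = 5.61538, so n = ln 5.61538 / ln 1.0215 = 81.1160 quarters
= 81.1160/4 years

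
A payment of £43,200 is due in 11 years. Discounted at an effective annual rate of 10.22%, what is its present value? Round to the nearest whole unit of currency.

PV = 43,200 / (1 + 0.1022)^11 = 43,200 / 2.916517 = 14,812.1900

£14,812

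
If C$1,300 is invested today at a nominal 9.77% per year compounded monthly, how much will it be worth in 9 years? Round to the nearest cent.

C$3,120.85

i = 0.0977/12 = 0.00814167 per month; n = 9·12 = 108.
FV = PV·(1+i)^n = 1,300 × 2.400651 = 3,120.8459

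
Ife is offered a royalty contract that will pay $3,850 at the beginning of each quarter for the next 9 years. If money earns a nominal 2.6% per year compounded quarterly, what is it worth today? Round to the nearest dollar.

$124,024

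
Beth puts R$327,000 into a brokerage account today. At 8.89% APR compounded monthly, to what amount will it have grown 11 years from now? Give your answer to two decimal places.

R$866,321.13

Periodic rate i = 0.0889/12 = 0.00740833; n = 11 × 12 = 132 periods.
FV = PV·(1+i)^n = 327,000 × 2.649300 = 866,321.1282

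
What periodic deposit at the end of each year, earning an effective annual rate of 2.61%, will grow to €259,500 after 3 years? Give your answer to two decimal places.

FV-annuity factor = 3.078981; PMT = 259500 / 3.078981 = 84,281.1249

€84,281.12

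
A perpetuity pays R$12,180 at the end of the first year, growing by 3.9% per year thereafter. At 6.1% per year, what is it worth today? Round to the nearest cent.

PV = D₁/(r − g) = 12180/(0.061 − 0.039) = 553,636.3636

R$553,636.36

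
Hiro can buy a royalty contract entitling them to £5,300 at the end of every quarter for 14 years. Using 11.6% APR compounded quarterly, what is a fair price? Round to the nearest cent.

£145,893.40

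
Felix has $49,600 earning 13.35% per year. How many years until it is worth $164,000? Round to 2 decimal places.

9.54 years

(1+i)^n = 164000/49600 = 3.30645, so n = ln 3.30645 / ln 1.1335 = 9.5433 years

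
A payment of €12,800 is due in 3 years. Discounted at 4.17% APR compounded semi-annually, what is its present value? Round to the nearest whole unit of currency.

€11,309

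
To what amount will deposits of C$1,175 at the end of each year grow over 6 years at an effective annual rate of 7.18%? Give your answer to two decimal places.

C$8,443.34

Accumulation factor s(6|0.0718) = 7.185818; FV = 1175 × 7.185818 = 8,443.3366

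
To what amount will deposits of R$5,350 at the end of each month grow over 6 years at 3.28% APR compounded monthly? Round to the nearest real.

With 12 periods per year: i = 0.00273333, n = 72.
FV = PMT · [(1+i)^n − 1] / i = 5350 · 79.453791 = 425,077.7843

R$425,078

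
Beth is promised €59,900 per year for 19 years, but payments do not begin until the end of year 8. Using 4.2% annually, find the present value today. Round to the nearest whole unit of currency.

€579,963

PV at t=7 (ordinary 19-year annuity): 59900 × a(19|0.042) = 59900 × 12.913600 = 773,524.6527
Discount back 7 years: 773,524.6527 × (1+0.042)^(−7) = 773,524.6527 × 0.749766 = 579,962.7851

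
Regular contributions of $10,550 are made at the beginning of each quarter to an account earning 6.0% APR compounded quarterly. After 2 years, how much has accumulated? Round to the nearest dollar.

Periodic rate i = 0.06/4 = 0.015; n = 2 × 4 = 8 periods.
Accumulation factor s(8|0.015) × (1+i) = 8.559332; FV = 10550 × 8.559332 = 90,300.9494
Payments are at the start of each period, so multiply by (1+i).

$90,301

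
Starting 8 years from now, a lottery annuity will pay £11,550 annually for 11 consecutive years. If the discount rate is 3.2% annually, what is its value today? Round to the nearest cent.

£84,779.51

Value one period before first payment (t=7): 11550 × [1 − (1+0.032)^(−11)] / 0.032 = 11550 × 9.150963 = 105,693.6212
PV₀ = 105,693.6212 / (1+0.032)^7 = 105,693.6212 / 1.246688 = 84,779.5089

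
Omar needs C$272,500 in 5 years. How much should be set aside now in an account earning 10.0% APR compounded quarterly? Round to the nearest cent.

C$166,298.83

With 4 periods per year: i = 0.025, n = 20.
PV = 272,500 / (1 + 0.025)^20 = 272,500 / 1.638616 = 166,298.8319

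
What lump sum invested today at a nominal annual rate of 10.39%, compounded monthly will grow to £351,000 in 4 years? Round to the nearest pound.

£232,055

With 12 periods per year: i = 0.00865833, n = 48.
PV = 351,000 / (1 + 0.00865833)^48 = 351,000 / 1.512571 = 232,055.1611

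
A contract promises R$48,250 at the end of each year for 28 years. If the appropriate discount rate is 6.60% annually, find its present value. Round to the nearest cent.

R$608,950.49

PV = 48250 × [1 − (1+0.066)^(−28)] / 0.066 = 48250 × 12.620736 = 608,950.4881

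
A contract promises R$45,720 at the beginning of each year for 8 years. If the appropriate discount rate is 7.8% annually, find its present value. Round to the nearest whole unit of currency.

R$285,392

PV = PMT · [1 − (1+i)^(−n)] / i × (1+i) = 45720 · 6.242173 = 285,392.1529
(annuity-due: payments at period start, so ×(1+i).)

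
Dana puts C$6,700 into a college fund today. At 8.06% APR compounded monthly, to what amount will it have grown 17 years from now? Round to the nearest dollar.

C$26,252

With 12 periods per year: i = 0.00671667, n = 204.
FV = PV·(1+i)^n = 6,700 × 3.918147 = 26,251.5869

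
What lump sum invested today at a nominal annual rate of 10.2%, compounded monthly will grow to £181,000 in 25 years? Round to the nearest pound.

£14,286

Periodic rate i = 0.102/12 = 0.0085; n = 25 × 12 = 300 periods.
PV = 181,000 / (1 + 0.0085)^300 = 181,000 / 12.669829 = 14,285.9067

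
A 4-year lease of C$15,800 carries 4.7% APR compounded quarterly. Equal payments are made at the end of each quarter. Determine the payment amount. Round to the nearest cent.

C$1,089.01

Periodic rate i = 0.047/4 = 0.01175; n = 4 × 4 = 16 periods.
Annuity-PV factor = 14.508655; PMT = 15800 / 14.508655 = 1,089.0051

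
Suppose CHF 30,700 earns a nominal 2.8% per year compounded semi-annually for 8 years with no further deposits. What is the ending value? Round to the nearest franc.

i = 0.028/2 = 0.014 per half-year; n = 8·2 = 16.
FV = PV·(1+i)^n = 30,700 × 1.249129 = 38,348.2593

CHF 38,348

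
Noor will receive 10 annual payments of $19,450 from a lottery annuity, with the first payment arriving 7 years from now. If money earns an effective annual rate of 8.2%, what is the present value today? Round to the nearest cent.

Value one period before first payment (t=6): 19450 × [1 − (1+0.082)^(−10)] / 0.082 = 19450 × 6.649969 = 129,341.8945
Discount back 6 years: 129,341.8945 × (1+0.082)^(−6) = 129,341.8945 × 0.623213 = 80,607.5374

$80,607.54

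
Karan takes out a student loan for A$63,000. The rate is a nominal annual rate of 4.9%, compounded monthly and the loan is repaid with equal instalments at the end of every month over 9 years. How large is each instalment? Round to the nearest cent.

i = 0.049/12 = 0.00408333 per month; n = 9·12 = 108.
Annuity-PV factor = 87.190852; PMT = 63000 / 87.190852 = 722.5529

A$722.55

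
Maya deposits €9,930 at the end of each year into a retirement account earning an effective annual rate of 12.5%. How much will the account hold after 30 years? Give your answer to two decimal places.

€2,640,848.15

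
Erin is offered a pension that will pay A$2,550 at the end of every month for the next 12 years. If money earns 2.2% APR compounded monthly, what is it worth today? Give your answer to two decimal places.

A$322,469.50

With 12 periods per year: i = 0.00183333, n = 144.
PV = PMT · [1 − (1+i)^(−n)] / i = 2550 · 126.458626 = 322,469.4974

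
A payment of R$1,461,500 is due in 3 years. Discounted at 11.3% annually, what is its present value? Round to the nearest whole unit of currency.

PV = 1,461,500 / (1 + 0.113)^3 = 1,461,500 / 1.378750 = 1,060,018.2116

R$1,060,018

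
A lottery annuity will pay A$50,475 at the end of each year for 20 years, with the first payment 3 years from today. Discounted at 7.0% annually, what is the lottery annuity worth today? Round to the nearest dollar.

Value one period before first payment (t=2): 50475 × [1 − (1+0.07)^(−20)] / 0.07 = 50475 × 10.594014 = 534,732.8690
Discount back 2 years: 534,732.8690 × (1+0.07)^(−2) = 534,732.8690 × 0.873439 = 467,056.3971

A$467,056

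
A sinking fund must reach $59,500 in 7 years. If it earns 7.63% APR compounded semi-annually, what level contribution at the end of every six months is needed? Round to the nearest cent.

Periodic rate i = 0.0763/2 = 0.03815; n = 7 × 2 = 14 periods.
FV-annuity factor = 18.061498; PMT = 59500 / 18.061498 = 3,294.3004

$3,294.30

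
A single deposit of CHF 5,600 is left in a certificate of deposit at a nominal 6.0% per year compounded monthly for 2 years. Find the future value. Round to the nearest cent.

CHF 6,312.09

With 12 periods per year: i = 0.005, n = 24.
5,600 × (1+0.005)^24 = 5,600 × 1.127160 = 6,312.0947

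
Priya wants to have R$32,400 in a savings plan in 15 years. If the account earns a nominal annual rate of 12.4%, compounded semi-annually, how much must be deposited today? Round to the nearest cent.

Periodic rate i = 0.124/2 = 0.062; n = 15 × 2 = 30 periods.
Discount factor = (1+0.062)^(−30) = 0.164537; PV = 32,400 × 0.164537 = 5,331.0101

R$5,331.01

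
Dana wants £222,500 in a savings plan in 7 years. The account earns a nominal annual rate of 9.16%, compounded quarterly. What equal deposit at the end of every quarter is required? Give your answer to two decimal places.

With 4 periods per year: i = 0.0229, n = 28.
FV-annuity factor = 38.649633; PMT = 222500 / 38.649633 = 5,756.8464

£5,756.85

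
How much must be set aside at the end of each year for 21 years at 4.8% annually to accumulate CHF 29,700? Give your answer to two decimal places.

CHF 850.28

PMT = 29700 / ( [(1+0.048)^21 − 1] / 0.048 ) = 29700 / 34.929611 = 850.2814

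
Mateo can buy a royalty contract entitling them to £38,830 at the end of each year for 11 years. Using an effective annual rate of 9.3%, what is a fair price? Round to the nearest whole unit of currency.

£260,540

PV = 38830 × [1 − (1+0.093)^(−11)] / 0.093 = 38830 × 6.709767 = 260,540.2539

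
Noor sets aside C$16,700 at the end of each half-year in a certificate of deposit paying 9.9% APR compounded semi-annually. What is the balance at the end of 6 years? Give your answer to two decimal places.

C$265,047.93

Periodic rate i = 0.099/2 = 0.0495; n = 6 × 2 = 12 periods.
Accumulation factor s(12|0.0495) = 15.871134; FV = 16700 × 15.871134 = 265,047.9348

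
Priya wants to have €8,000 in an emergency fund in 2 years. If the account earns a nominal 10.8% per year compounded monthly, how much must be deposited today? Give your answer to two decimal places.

Periodic rate i = 0.108/12 = 0.009; n = 2 × 12 = 24 periods.
PV = FV·(1+i)^(−n) = 8,000 × 0.806514 = 6,452.1135

€6,452.11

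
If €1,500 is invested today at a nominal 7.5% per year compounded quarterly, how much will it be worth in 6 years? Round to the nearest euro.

i = 0.075/4 = 0.01875 per quarter; n = 6·4 = 24.
1,500 × (1+0.01875)^24 = 1,500 × 1.561791 = 2,342.6865

€2,343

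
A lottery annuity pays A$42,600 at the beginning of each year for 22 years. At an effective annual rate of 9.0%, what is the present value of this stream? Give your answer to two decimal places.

A$438,449.58

Annuity factor a(22|0.09) × (1+i) = 10.292244; PV = 42600 × 10.292244 = 438,449.5830
Payments are at the start of each period, so multiply by (1+i).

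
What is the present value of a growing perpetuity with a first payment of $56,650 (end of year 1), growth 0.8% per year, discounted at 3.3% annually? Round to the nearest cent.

$2,266,000.00

PV = PMT / (i − g) = 56650 / (0.033 − 0.008) = 56650 / 0.025000 = 2,266,000.0000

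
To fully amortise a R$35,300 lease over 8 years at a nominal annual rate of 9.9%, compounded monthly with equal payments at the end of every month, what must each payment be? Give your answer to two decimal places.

With 12 periods per year: i = 0.00825, n = 96.
PMT = 35300 / ( [1 − (1+0.00825)^(−96)] / 0.00825 ) = 35300 / 66.131871 = 533.7820

R$533.78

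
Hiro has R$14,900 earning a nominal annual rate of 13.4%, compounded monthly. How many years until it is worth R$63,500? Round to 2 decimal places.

10.88 years

Periodic rate i = 0.134/12 = 0.0111667.
(1+i)^n = 63500/14900 = 4.26174, so n = ln 4.26174 / ln 1.01117 = 130.5455 months
= 130.5455/12 years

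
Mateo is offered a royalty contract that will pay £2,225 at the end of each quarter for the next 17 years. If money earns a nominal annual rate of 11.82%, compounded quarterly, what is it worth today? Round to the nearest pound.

£64,903

Periodic rate i = 0.1182/4 = 0.02955; n = 17 × 4 = 68 periods.
PV = 2225 × [1 − (1+0.02955)^(−68)] / 0.02955 = 2225 × 29.169877 = 64,902.9771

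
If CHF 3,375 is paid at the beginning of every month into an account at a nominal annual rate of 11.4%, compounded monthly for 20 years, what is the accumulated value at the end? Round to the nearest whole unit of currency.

CHF 3,110,120

With 12 periods per year: i = 0.0095, n = 240.
FV = 3375 × [(1+0.0095)^240 − 1] / 0.0095 × (1+i) = 3375 × 921.517180 = 3,110,120.4826
(annuity-due: payments at period start, so ×(1+i).)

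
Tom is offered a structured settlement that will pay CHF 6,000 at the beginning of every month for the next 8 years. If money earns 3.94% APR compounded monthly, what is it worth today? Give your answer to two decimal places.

With 12 periods per year: i = 0.00328333, n = 96.
PV = 6000 × [1 − (1+0.00328333)^(−96)] / 0.00328333 × (1+i) = 6000 × 82.497464 = 494,984.7868
(annuity-due: payments at period start, so ×(1+i).)

CHF 494,984.79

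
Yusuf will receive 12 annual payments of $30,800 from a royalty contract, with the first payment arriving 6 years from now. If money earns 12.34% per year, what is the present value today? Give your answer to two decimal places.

$104,970.22

Value one period before first payment (t=5): 30800 × [1 − (1+0.1234)^(−12)] / 0.1234 = 30800 × 6.098001 = 187,818.4241
Discount back 5 years: 187,818.4241 × (1+0.1234)^(−5) = 187,818.4241 × 0.558892 = 104,970.2169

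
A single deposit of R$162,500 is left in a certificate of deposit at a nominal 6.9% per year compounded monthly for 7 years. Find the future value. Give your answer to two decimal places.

R$263,036.99

With 12 periods per year: i = 0.00575, n = 84.
FV = PV·(1+i)^n = 162,500 × 1.618689 = 263,036.9922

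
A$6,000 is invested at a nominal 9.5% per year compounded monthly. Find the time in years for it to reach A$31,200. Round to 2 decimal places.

Periodic rate i = 0.095/12 = 0.00791667.
(1+i)^n = 31200/6000 = 5.20000, so n = ln 5.20000 / ln 1.00792 = 209.0749 months
= 209.0749/12 years

17.42 years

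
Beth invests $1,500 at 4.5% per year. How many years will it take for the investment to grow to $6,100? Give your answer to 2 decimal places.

(1+i)^n = 6100/1500 = 4.06667, so n = ln 4.06667 / ln 1.045 = 31.8701 years

31.87 years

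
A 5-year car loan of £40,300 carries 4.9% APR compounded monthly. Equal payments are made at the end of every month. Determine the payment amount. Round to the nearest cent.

£758.67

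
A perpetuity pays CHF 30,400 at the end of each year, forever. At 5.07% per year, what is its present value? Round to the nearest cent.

CHF 599,605.52

PV = PMT / i = 30400 / 0.0507 = 599,605.5227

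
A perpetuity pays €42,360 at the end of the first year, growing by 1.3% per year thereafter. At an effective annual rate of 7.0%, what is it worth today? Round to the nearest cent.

€743,157.89

PV = D₁/(r − g) = 42360/(0.07 − 0.013) = 743,157.8947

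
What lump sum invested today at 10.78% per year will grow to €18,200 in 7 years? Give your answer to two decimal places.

€8,888.77

PV = 18,200 / (1 + 0.1078)^7 = 18,200 / 2.047526 = 8,888.7740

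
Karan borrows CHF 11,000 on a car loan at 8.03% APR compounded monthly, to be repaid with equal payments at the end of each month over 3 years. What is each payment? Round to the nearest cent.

CHF 344.85

Periodic rate i = 0.0803/12 = 0.00669167; n = 3 × 12 = 36 periods.
Annuity-PV factor = 31.897716; PMT = 11000 / 31.897716 = 344.8523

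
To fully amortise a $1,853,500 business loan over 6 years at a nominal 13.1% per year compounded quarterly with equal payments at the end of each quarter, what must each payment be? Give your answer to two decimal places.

i = 0.131/4 = 0.03275 per quarter; n = 6·4 = 24.
Annuity-PV factor = 16.444584; PMT = 1.8535e+06 / 16.444584 = 112,711.8796

$112,711.88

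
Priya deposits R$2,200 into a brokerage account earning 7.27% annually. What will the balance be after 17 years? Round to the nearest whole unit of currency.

FV = 2,200 × (1 + 0.0727)^17 = 7,253.5975

R$7,254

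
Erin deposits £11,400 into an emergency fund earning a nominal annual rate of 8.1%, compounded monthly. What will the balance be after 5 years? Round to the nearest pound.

£17,069

i = 0.081/12 = 0.00675 per month; n = 5·12 = 60.
FV = PV·(1+i)^n = 11,400 × 1.497264 = 17,068.8062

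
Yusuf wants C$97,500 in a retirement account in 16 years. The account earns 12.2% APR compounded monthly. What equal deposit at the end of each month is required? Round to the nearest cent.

i = 0.122/12 = 0.0101667 per month; n = 16·12 = 192.
PMT = 97500 / ( [(1+0.0101667)^192 − 1] / 0.0101667 ) = 97500 / 587.575779 = 165.9360

C$165.94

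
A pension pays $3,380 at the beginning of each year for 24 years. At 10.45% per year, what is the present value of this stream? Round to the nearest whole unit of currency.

Annuity factor a(24|0.1045) × (1+i) = 9.596469; PV = 3380 × 9.596469 = 32,436.0658
Payments are at the start of each period, so multiply by (1+i).

$32,436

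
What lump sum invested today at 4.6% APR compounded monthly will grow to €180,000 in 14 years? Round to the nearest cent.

With 12 periods per year: i = 0.00383333, n = 168.
PV = FV·(1+i)^(−n) = 180,000 × 0.525834 = 94,650.2046

€94,650.20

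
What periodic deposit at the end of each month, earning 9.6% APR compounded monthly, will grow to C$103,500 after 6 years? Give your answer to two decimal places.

C$1,068.61

With 12 periods per year: i = 0.008, n = 72.
FV-annuity factor = 96.854542; PMT = 103500 / 96.854542 = 1,068.6128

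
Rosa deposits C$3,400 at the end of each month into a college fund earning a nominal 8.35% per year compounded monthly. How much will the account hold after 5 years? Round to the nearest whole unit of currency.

C$252,114

With 12 periods per year: i = 0.00695833, n = 60.
FV = 3400 × [(1+0.00695833)^60 − 1] / 0.00695833 = 3400 × 74.151084 = 252,113.6849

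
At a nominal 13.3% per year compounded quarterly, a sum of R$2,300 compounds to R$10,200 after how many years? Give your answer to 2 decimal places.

Periodic rate i = 0.133/4 = 0.03325.
(1+i)^n = 10200/2300 = 4.43478, so n = ln 4.43478 / ln 1.03325 = 45.5370 quarters
= 45.5370/4 years

11.38 years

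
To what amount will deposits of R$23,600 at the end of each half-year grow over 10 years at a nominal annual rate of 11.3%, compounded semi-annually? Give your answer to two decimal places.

i = 0.113/2 = 0.0565 per half-year; n = 10·2 = 20.
FV = PMT · [(1+i)^n − 1] / i = 23600 · 35.431101 = 836,173.9780

R$836,173.98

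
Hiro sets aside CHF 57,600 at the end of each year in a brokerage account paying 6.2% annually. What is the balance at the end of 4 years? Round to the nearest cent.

Accumulation factor s(4|0.062) = 4.387614; FV = 57600 × 4.387614 = 252,726.5853

CHF 252,726.59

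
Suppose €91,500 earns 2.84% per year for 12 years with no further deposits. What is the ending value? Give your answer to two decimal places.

FV = 91,500 × (1 + 0.0284)^12 = 128,045.9686

€128,045.97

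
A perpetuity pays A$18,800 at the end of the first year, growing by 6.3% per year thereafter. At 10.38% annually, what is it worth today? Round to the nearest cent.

PV = D₁/(r − g) = 18800/(0.1038 − 0.063) = 460,784.3137

A$460,784.31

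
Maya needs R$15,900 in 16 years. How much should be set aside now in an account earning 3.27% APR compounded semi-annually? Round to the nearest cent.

R$9,462.63

i = 0.0327/2 = 0.01635 per half-year; n = 16·2 = 32.
PV = FV·(1+i)^(−n) = 15,900 × 0.595134 = 9,462.6286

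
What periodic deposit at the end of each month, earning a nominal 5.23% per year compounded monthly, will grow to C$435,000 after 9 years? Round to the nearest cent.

C$3,162.54

i = 0.0523/12 = 0.00435833 per month; n = 9·12 = 108.
PMT = 435000 / ( [(1+0.00435833)^108 − 1] / 0.00435833 ) = 435000 / 137.547501 = 3,162.5438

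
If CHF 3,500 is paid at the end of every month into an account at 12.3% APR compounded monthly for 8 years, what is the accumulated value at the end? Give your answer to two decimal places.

CHF 567,433.55

i = 0.123/12 = 0.01025 per month; n = 8·12 = 96.
FV = 3500 × [(1+0.01025)^96 − 1] / 0.01025 = 3500 × 162.123872 = 567,433.5519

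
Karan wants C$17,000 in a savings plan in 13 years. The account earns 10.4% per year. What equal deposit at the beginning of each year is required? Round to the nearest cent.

C$611.46

FV-annuity factor × (1+i) = 27.802521; PMT = 17000 / 27.802521 = 611.4553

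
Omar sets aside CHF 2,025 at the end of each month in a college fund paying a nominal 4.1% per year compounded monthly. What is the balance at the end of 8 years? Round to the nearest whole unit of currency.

CHF 229,613

i = 0.041/12 = 0.00341667 per month; n = 8·12 = 96.
FV = 2025 × [(1+0.00341667)^96 − 1] / 0.00341667 = 2025 × 113.389202 = 229,613.1347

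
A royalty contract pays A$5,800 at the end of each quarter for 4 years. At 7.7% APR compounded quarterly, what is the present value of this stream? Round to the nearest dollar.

A$79,221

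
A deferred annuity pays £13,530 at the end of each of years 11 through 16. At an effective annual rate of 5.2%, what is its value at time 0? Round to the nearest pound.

£41,102

Value one period before first payment (t=10): 13530 × [1 − (1+0.052)^(−6)] / 0.052 = 13530 × 5.043389 = 68,237.0491
Discount back 10 years: 68,237.0491 × (1+0.052)^(−10) = 68,237.0491 × 0.602341 = 41,101.9891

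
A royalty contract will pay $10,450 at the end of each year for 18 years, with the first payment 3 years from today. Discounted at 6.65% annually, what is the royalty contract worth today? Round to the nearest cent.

$94,798.19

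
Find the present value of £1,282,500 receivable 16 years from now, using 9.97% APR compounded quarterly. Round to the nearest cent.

£265,316.24

With 4 periods per year: i = 0.024925, n = 64.
PV = FV·(1+i)^(−n) = 1,282,500 × 0.206874 = 265,316.2391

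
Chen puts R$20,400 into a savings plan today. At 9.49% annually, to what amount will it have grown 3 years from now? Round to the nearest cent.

R$26,776.48

20,400 × (1+0.0949)^3 = 20,400 × 1.312573 = 26,776.4831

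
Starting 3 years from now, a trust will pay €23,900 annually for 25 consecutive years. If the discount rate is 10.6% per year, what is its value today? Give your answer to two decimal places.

Value one period before first payment (t=2): 23900 × [1 − (1+0.106)^(−25)] / 0.106 = 23900 × 8.673958 = 207,307.5991
PV₀ = 207,307.5991 / (1+0.106)^2 = 207,307.5991 / 1.223236 = 169,474.7367

€169,474.74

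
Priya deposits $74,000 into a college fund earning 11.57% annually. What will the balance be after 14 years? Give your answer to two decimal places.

74,000 × (1+0.1157)^14 = 74,000 × 4.630886 = 342,685.5428

$342,685.54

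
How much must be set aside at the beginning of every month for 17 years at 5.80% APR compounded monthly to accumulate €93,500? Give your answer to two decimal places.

€268.64

Periodic rate i = 0.058/12 = 0.00483333; n = 17 × 12 = 204 periods.
FV-annuity factor × (1+i) = 348.046256; PMT = 93500 / 348.046256 = 268.6425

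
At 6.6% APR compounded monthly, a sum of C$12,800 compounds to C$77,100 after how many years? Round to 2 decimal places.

Periodic rate i = 0.066/12 = 0.0055.
n = ln(77100/12800) / ln(1+0.0055) = ln(6.02344) / 0.005485 = 327.3803 months
= 327.3803/12 years

27.28 years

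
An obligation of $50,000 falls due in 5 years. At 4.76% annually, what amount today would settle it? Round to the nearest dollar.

$39,627

Discount factor = (1+0.0476)^(−5) = 0.792542; PV = 50,000 × 0.792542 = 39,627.1242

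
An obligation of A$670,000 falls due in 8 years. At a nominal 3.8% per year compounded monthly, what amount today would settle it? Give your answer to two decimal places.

With 12 periods per year: i = 0.00316667, n = 96.
PV = 670,000 / (1 + 0.00316667)^96 = 670,000 / 1.354618 = 494,604.2916

A$494,604.29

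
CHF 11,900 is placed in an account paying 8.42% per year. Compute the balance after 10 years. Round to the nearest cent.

FV = 11,900 × (1 + 0.0842)^10 = 26,707.9768

CHF 26,707.98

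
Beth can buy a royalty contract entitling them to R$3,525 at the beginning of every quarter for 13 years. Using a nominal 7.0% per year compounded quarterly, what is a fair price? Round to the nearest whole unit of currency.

R$121,803

i = 0.07/4 = 0.0175 per quarter; n = 13·4 = 52.
Annuity factor a(52|0.0175) × (1+i) = 34.554014; PV = 3525 × 34.554014 = 121,802.9001
(annuity-due: payments at period start, so ×(1+i).)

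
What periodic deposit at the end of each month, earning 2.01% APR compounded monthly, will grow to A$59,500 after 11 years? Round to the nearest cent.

A$403.14

With 12 periods per year: i = 0.001675, n = 132.
FV-annuity factor = 147.592511; PMT = 59500 / 147.592511 = 403.1370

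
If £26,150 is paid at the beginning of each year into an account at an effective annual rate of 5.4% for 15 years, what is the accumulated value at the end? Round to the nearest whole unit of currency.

FV = 26150 × [(1+0.054)^15 − 1] / 0.054 × (1+i) = 26150 × 23.440665 = 612,973.3784
Payments are at the start of each period, so multiply by (1+i).

£612,973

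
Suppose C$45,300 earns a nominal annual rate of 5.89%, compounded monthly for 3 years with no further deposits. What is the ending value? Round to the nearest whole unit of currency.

i = 0.0589/12 = 0.00490833 per month; n = 3·12 = 36.
45,300 × (1+0.00490833)^36 = 45,300 × 1.192757 = 54,031.9098

C$54,032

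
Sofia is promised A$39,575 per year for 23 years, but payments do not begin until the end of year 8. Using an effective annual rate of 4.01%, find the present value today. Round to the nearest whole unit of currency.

A$446,059

PV at t=7 (ordinary 23-year annuity): 39575 × a(23|0.0401) = 39575 × 14.842142 = 587,377.7868
Discount back 7 years: 587,377.7868 × (1+0.0401)^(−7) = 587,377.7868 × 0.759407 = 446,058.5250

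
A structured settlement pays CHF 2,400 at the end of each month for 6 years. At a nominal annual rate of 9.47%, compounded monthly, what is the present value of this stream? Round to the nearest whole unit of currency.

CHF 131,437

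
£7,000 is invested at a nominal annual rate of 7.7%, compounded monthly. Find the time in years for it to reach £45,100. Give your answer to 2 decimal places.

24.27 years

Periodic rate i = 0.077/12 = 0.00641667.
(1+i)^n = 45100/7000 = 6.44286, so n = ln 6.44286 / ln 1.00642 = 291.2638 months
= 291.2638/12 years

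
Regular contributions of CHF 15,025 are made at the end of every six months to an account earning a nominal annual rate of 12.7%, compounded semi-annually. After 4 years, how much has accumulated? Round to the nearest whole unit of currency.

i = 0.127/2 = 0.0635 per half-year; n = 4·2 = 8.
Accumulation factor s(8|0.0635) = 10.022669; FV = 15025 × 10.022669 = 150,590.6062

CHF 150,591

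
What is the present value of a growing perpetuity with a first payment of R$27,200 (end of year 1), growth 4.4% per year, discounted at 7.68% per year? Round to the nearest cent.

R$829,268.29

PV = D₁/(r − g) = 27200/(0.0768 − 0.044) = 829,268.2927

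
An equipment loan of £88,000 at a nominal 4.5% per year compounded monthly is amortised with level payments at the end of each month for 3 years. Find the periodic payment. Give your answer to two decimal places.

£2,617.73

With 12 periods per year: i = 0.00375, n = 36.
PMT = 88000 / ( [1 − (1+0.00375)^(−36)] / 0.00375 ) = 88000 / 33.616921 = 2,617.7294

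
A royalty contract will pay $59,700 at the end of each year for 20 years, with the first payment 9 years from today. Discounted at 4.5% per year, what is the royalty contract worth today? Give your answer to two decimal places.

$546,075.15

Value one period before first payment (t=8): 59700 × [1 − (1+0.045)^(−20)] / 0.045 = 59700 × 13.007936 = 776,573.8062
PV₀ = 776,573.8062 / (1+0.045)^8 = 776,573.8062 / 1.422101 = 546,075.1505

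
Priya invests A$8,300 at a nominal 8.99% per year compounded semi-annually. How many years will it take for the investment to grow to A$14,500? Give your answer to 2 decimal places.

6.34 years

Periodic rate i = 0.0899/2 = 0.04495.
(1+i)^n = 14500/8300 = 1.74699, so n = ln 1.74699 / ln 1.04495 = 12.6883 half-years
= 12.6883/2 years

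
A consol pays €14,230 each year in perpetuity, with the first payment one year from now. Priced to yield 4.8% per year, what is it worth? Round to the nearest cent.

€296,458.33

PV = C/r = 14230/0.048 = 296,458.3333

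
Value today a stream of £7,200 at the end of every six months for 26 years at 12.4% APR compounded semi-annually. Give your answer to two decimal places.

£111,041.98

i = 0.124/2 = 0.062 per half-year; n = 26·2 = 52.
PV = PMT · [1 − (1+i)^(−n)] / i = 7200 · 15.422498 = 111,041.9831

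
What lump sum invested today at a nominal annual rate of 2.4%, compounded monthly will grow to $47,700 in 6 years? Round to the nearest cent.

i = 0.024/12 = 0.002 per month; n = 6·12 = 72.
PV = FV·(1+i)^(−n) = 47,700 × 0.866012 = 41,308.7857

$41,308.79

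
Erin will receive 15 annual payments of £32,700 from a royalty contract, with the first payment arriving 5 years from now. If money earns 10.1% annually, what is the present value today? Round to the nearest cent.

£168,300.14

PV at t=4 (ordinary 15-year annuity): 32700 × a(15|0.101) = 32700 × 7.562859 = 247,305.4923
PV₀ = 247,305.4923 / (1+0.101)^4 = 247,305.4923 / 1.469431 = 168,300.1432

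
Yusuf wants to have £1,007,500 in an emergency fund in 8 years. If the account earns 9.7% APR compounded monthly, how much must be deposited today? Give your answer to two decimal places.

Periodic rate i = 0.097/12 = 0.00808333; n = 8 × 12 = 96 periods.
Discount factor = (1+0.00808333)^(−96) = 0.461681; PV = 1,007,500 × 0.461681 = 465,143.9035

£465,143.90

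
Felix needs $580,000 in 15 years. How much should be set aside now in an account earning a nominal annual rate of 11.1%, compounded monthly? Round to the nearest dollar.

With 12 periods per year: i = 0.00925, n = 180.
Discount factor = (1+0.00925)^(−180) = 0.190644; PV = 580,000 × 0.190644 = 110,573.6228

$110,574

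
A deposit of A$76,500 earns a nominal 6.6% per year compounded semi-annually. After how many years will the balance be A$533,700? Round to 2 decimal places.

Periodic rate i = 0.066/2 = 0.033.
(1+i)^n = 533700/76500 = 6.97647, so n = ln 6.97647 / ln 1.033 = 59.8310 half-years
= 59.8310/2 years

29.92 years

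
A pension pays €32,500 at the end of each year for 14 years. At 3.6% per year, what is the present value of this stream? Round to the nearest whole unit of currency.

€352,548

PV = 32500 × [1 − (1+0.036)^(−14)] / 0.036 = 32500 × 10.847623 = 352,547.7538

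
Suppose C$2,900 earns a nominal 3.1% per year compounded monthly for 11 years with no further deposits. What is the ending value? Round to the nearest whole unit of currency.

C$4,077

With 12 periods per year: i = 0.00258333, n = 132.
FV = PV·(1+i)^n = 2,900 × 1.405735 = 4,076.6315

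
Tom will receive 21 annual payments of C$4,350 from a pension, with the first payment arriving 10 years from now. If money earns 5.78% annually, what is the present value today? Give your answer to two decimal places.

PV at t=9 (ordinary 21-year annuity): 4350 × a(21|0.0578) = 4350 × 11.984887 = 52,134.2567
Discount back 9 years: 52,134.2567 × (1+0.0578)^(−9) = 52,134.2567 × 0.603070 = 31,440.6215

C$31,440.62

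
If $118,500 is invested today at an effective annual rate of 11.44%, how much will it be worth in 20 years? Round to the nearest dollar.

$1,034,047

FV = 118,500 × (1 + 0.1144)^20 = 1,034,047.3326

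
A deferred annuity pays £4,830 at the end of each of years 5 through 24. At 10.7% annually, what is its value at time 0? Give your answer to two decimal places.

PV at t=4 (ordinary 20-year annuity): 4830 × a(20|0.107) = 4830 × 8.122126 = 39,229.8677
Discount back 4 years: 39,229.8677 × (1+0.107)^(−4) = 39,229.8677 × 0.665901 = 26,123.1991

£26,123.20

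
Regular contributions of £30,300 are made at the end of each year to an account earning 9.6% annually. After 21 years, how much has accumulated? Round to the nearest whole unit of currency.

£1,848,055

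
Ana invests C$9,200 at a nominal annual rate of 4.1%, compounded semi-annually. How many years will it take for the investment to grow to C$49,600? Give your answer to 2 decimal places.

41.51 years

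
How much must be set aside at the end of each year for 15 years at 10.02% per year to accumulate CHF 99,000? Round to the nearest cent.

CHF 3,110.97

FV-annuity factor = 31.822906; PMT = 99000 / 31.822906 = 3,110.9667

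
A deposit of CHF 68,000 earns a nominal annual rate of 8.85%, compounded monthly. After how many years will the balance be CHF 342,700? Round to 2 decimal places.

Periodic rate i = 0.0885/12 = 0.007375.
(1+i)^n = 342700/68000 = 5.03971, so n = ln 5.03971 / ln 1.00737 = 220.1091 months
= 220.1091/12 years

18.34 years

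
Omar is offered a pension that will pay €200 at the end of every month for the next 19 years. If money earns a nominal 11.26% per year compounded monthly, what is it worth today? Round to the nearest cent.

Periodic rate i = 0.1126/12 = 0.00938333; n = 19 × 12 = 228 periods.
PV = PMT · [1 − (1+i)^(−n)] / i = 200 · 93.899931 = 18,779.9863

€18,779.99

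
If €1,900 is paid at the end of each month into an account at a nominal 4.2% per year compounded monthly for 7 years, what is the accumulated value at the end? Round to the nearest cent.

Periodic rate i = 0.042/12 = 0.0035; n = 7 × 12 = 84 periods.
FV = 1900 × [(1+0.0035)^84 − 1] / 0.0035 = 1900 × 97.455811 = 185,166.0413

€185,166.04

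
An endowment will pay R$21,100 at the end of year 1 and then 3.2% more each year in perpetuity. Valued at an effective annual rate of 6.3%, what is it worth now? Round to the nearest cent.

PV = D₁/(r − g) = 21100/(0.063 − 0.032) = 680,645.1613

R$680,645.16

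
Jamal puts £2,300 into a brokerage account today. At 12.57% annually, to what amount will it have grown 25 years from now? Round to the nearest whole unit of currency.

£44,391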